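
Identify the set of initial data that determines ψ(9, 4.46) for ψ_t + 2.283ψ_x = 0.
A single point: x = -1.18218. The characteristic through (9, 4.46) is x - 2.283t = const, so x = 9 - 2.283·4.46 = -1.18218.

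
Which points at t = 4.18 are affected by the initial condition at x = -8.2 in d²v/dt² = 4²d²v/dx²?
Domain of influence: [-24.92, 8.52]. Data at x = -8.2 spreads outward at speed 4.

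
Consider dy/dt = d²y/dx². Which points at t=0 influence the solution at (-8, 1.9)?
The entire real line. The heat equation has infinite propagation speed: any initial disturbance instantly affects all points (though exponentially small far away).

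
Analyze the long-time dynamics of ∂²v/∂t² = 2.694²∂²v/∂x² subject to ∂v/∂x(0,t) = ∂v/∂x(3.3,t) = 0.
Long-time behavior: v oscillates about a mean that drifts linearly in t (generically unbounded; no decay). There is no damping, so the nonconstant modes persist as standing waves (energy conserved, no decay). But with Neumann conditions at both ends the constant mode has eigenvalue 0: the spatial mean M(t) of v satisfies M'' = 0, so M(t) = M(0) + M'(0)·t. Unless the initial velocity has zero mean (∫v_t(x,0)dx = 0), the solution grows linearly in t (unbounded, though not exponentially); if it does have zero mean, the solution stays bounded and simply oscillates.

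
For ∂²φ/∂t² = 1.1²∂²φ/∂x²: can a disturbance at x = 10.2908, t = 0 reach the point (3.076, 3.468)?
No. The domain of dependence is [-0.7388, 6.8908], and 10.2908 is outside this interval.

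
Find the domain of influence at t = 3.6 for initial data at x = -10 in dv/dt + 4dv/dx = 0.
At x = 4.4. The characteristic carries data from (-10, 0) to (4.4, 3.6).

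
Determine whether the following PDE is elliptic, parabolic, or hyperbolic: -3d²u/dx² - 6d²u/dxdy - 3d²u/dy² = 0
Coefficients: A = -3, B = -6, C = -3. B² - 4AC = 0, which is zero, so the equation is parabolic.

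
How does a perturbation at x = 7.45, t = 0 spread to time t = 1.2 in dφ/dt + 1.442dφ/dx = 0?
At x = 9.1804. The characteristic carries data from (7.45, 0) to (9.1804, 1.2).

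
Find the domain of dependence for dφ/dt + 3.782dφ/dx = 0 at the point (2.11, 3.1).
A single point: x = -9.6142. The characteristic through (2.11, 3.1) is x - 3.782t = const, so x = 2.11 - 3.782·3.1 = -9.6142.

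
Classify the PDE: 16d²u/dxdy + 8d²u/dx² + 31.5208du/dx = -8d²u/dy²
Rewriting in standard form: 8d²u/dx² + 16d²u/dxdy + 8d²u/dy² + 31.5208du/dx = 0. A = 8, B = 16, C = 8. Discriminant B² - 4AC = 0. Since 0 = 0, parabolic.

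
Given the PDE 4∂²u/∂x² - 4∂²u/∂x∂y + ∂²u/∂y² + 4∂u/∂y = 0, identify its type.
The second-order coefficients are A = 4, B = -4, C = 1. Since B² - 4AC = 0 = 0, this is a parabolic PDE.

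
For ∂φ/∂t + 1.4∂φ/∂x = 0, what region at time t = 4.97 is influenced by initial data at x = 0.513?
At x = 7.471. The characteristic carries data from (0.513, 0) to (7.471, 4.97).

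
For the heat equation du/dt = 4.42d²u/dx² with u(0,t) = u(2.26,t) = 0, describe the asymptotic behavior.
u → 0. Heat diffuses out through both boundaries.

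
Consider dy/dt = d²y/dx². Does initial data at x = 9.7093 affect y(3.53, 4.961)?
Yes, for any finite x. The heat equation has infinite propagation speed, so all initial data affects all points at any t > 0.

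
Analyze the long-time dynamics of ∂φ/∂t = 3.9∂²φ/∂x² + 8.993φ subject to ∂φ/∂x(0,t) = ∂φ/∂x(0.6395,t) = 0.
Long-time behavior: φ grows unboundedly. With Neumann BCs the constant mode has diffusion eigenvalue 0, so any r > 0 makes it grow like e^(8.993t); solution grows exponentially.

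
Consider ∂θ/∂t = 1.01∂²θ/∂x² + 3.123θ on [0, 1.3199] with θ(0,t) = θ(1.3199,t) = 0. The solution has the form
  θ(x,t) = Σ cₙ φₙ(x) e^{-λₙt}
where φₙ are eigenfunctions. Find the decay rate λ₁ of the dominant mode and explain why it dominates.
Eigenvalues: λₙ = 1.01n²π²/1.3199² - 3.123.
First three modes:
  n=1: λ₁ = 1.01π²/1.3199² - 3.123 ≈ 2.599
  n=2: λ₂ = 4.04π²/1.3199² - 3.123 ≈ 19.765
  n=3: λ₃ = 9.09π²/1.3199² - 3.123 ≈ 48.374
Since 1.01π²/1.3199² ≈ 5.722 > 3.123, all λₙ > 0.
The n=1 mode decays slowest → dominates as t → ∞.
Asymptotic: θ ~ c₁ sin(πx/1.3199) e^{-λ₁t} with decay rate λ₁ ≈ 2.599.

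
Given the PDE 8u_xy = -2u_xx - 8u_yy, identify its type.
Rewriting in standard form: 2u_xx + 8u_xy + 8u_yy = 0. The second-order coefficients are A = 2, B = 8, C = 8. Since B² - 4AC = 0 = 0, this is a parabolic PDE.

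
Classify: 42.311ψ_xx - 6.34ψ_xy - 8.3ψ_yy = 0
Hyperbolic (discriminant = 1444.9208).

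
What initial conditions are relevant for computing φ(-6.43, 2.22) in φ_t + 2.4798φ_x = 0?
A single point: x = -11.935156. The characteristic through (-6.43, 2.22) is x - 2.4798t = const, so x = -6.43 - 2.4798·2.22 = -11.935156.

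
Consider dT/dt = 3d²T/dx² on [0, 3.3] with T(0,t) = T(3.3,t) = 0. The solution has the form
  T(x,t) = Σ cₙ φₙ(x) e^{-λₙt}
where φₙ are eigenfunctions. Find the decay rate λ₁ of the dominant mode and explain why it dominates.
Eigenvalues: λₙ = 3n²π²/3.3².
First three modes:
  n=1: λ₁ = 3π²/3.3² ≈ 2.719
  n=2: λ₂ = 12π²/3.3² ≈ 10.876 (4× faster decay)
  n=3: λ₃ = 27π²/3.3² ≈ 24.47 (9× faster decay)
As t → ∞, higher modes decay exponentially faster. The n=1 mode dominates: T ~ c₁ sin(πx/3.3) e^{-λ₁t}.
Decay rate: λ₁ = 3π²/3.3² ≈ 2.719.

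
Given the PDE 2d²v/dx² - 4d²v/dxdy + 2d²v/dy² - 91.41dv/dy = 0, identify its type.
The second-order coefficients are A = 2, B = -4, C = 2. Since B² - 4AC = 0 = 0, this is a parabolic PDE.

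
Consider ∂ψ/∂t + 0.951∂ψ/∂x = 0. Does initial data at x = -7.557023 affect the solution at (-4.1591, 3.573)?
Yes. The characteristic through (-4.1591, 3.573) passes through x = -7.557023.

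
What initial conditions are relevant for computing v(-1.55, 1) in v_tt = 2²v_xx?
Domain of dependence: [-3.55, 0.45]. Signals travel at speed 2, so data within |x - -1.55| ≤ 2·1 = 2 can reach the point.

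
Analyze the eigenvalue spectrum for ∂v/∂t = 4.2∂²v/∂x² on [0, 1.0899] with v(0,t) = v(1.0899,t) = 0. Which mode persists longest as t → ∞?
Eigenvalues: λₙ = 4.2n²π²/1.0899².
First three modes:
  n=1: λ₁ = 4.2π²/1.0899² ≈ 34.896
  n=2: λ₂ = 16.8π²/1.0899² ≈ 139.584 (4× faster decay)
  n=3: λ₃ = 37.8π²/1.0899² ≈ 314.064 (9× faster decay)
As t → ∞, higher modes decay exponentially faster. The n=1 mode dominates: v ~ c₁ sin(πx/1.0899) e^{-λ₁t}.
Decay rate: λ₁ = 4.2π²/1.0899² ≈ 34.896.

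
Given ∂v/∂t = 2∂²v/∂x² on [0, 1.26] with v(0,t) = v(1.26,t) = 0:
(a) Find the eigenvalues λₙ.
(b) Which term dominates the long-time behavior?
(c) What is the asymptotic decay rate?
Eigenvalues: λₙ = 2n²π²/1.26².
First three modes:
  n=1: λ₁ = 2π²/1.26² ≈ 12.433
  n=2: λ₂ = 8π²/1.26² ≈ 49.733 (4× faster decay)
  n=3: λ₃ = 18π²/1.26² ≈ 111.9 (9× faster decay)
As t → ∞, higher modes decay exponentially faster. The n=1 mode dominates: v ~ c₁ sin(πx/1.26) e^{-λ₁t}.
Decay rate: λ₁ = 2π²/1.26² ≈ 12.433.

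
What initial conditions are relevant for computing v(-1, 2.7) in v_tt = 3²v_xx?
Domain of dependence: [-9.1, 7.1]. Signals travel at speed 3, so data within |x - -1| ≤ 3·2.7 = 8.1 can reach the point.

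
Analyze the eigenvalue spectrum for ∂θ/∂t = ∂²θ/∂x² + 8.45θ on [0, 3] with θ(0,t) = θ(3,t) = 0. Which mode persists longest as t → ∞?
Eigenvalues: λₙ = n²π²/3² - 8.45.
First three modes:
  n=1: λ₁ = π²/3² - 8.45 ≈ -7.353
  n=2: λ₂ = 4π²/3² - 8.45 ≈ -4.064
  n=3: λ₃ = 9π²/3² - 8.45 ≈ 1.42
Since π²/3² ≈ 1.097 < 8.45, λ₁ < 0.
The n=1 mode grows fastest (−λₙ is largest for n=1) → dominates.
Asymptotic: θ ~ c₁ sin(πx/3) e^{7.353t} (exponential growth at rate −λ₁ ≈ 7.353).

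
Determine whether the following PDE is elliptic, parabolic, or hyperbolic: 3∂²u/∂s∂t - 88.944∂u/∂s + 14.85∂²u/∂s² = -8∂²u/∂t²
Rewriting in standard form: 14.85∂²u/∂s² + 3∂²u/∂s∂t + 8∂²u/∂t² - 88.944∂u/∂s = 0. Coefficients: A = 14.85, B = 3, C = 8. B² - 4AC = -466.2, which is negative, so the equation is elliptic.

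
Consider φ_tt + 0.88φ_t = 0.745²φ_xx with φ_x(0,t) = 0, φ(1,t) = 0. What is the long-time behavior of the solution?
As t → ∞, φ → 0. Damping (γ=0.88) dissipates energy; oscillations decay exponentially.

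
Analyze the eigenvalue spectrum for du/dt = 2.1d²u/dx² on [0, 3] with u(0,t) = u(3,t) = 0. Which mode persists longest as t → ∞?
Eigenvalues: λₙ = 2.1n²π²/3².
First three modes:
  n=1: λ₁ = 2.1π²/3² ≈ 2.303
  n=2: λ₂ = 8.4π²/3² ≈ 9.212 (4× faster decay)
  n=3: λ₃ = 18.9π²/3² ≈ 20.726 (9× faster decay)
As t → ∞, higher modes decay exponentially faster. The n=1 mode dominates: u ~ c₁ sin(πx/3) e^{-λ₁t}.
Decay rate: λ₁ = 2.1π²/3² ≈ 2.303.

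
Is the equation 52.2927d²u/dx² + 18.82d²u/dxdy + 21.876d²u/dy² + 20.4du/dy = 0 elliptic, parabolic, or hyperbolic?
Computing B² - 4AC with A = 52.2927, B = 18.82, C = 21.876: discriminant = -4221.6280208 (negative). Answer: elliptic.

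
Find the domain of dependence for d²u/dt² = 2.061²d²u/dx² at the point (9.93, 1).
Domain of dependence: [7.869, 11.991]. Signals travel at speed 2.061, so data within |x - 9.93| ≤ 2.061·1 = 2.061 can reach the point.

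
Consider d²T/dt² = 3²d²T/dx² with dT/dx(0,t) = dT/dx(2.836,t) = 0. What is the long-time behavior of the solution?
As t → ∞, T oscillates about a mean that drifts linearly in t (generically unbounded; no decay). There is no damping, so the nonconstant modes persist as standing waves (energy conserved, no decay). But with Neumann conditions at both ends the constant mode has eigenvalue 0: the spatial mean M(t) of T satisfies M'' = 0, so M(t) = M(0) + M'(0)·t. Unless the initial velocity has zero mean (∫T_t(x,0)dx = 0), the solution grows linearly in t (unbounded, though not exponentially); if it does have zero mean, the solution stays bounded and simply oscillates.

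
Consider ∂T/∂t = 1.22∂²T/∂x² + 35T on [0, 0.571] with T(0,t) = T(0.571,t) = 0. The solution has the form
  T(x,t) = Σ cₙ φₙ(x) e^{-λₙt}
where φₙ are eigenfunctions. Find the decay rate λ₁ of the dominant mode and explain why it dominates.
Eigenvalues: λₙ = 1.22n²π²/0.571² - 35.
First three modes:
  n=1: λ₁ = 1.22π²/0.571² - 35 ≈ 1.931
  n=2: λ₂ = 4.88π²/0.571² - 35 ≈ 112.723
  n=3: λ₃ = 10.98π²/0.571² - 35 ≈ 297.376
Since 1.22π²/0.571² ≈ 36.931 > 35, all λₙ > 0.
The n=1 mode decays slowest → dominates as t → ∞.
Asymptotic: T ~ c₁ sin(πx/0.571) e^{-λ₁t} with decay rate λ₁ ≈ 1.931.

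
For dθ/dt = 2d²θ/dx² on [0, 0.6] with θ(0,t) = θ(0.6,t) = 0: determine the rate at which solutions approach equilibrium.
Eigenvalues: λₙ = 2n²π²/0.6².
First three modes:
  n=1: λ₁ = 2π²/0.6² ≈ 54.831
  n=2: λ₂ = 8π²/0.6² ≈ 219.325 (4× faster decay)
  n=3: λ₃ = 18π²/0.6² ≈ 493.48 (9× faster decay)
As t → ∞, higher modes decay exponentially faster. The n=1 mode dominates: θ ~ c₁ sin(πx/0.6) e^{-λ₁t}.
Decay rate: λ₁ = 2π²/0.6² ≈ 54.831.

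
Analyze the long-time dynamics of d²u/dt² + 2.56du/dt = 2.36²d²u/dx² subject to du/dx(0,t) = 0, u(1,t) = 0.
Long-time behavior: u → 0. Damping (γ=2.56) dissipates energy; oscillations decay exponentially.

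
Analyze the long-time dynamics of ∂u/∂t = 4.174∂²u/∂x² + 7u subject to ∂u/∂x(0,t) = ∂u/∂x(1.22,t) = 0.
Long-time behavior: u grows unboundedly. With Neumann BCs the constant mode has diffusion eigenvalue 0, so any r > 0 makes it grow like e^(7t); solution grows exponentially.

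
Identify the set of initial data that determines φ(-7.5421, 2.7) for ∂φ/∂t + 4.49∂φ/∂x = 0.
A single point: x = -19.6651. The characteristic through (-7.5421, 2.7) is x - 4.49t = const, so x = -7.5421 - 4.49·2.7 = -19.6651.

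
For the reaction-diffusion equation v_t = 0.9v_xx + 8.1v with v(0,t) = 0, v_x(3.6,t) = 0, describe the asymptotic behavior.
v grows unboundedly. Reaction dominates diffusion (r=8.1 > κπ²/(4L²)≈0.17); solution grows exponentially.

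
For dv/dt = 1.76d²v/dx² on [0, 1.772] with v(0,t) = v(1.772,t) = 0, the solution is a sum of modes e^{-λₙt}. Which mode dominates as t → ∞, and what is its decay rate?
Eigenvalues: λₙ = 1.76n²π²/1.772².
First three modes:
  n=1: λ₁ = 1.76π²/1.772² ≈ 5.532
  n=2: λ₂ = 7.04π²/1.772² ≈ 22.128 (4× faster decay)
  n=3: λ₃ = 15.84π²/1.772² ≈ 49.788 (9× faster decay)
As t → ∞, higher modes decay exponentially faster. The n=1 mode dominates: v ~ c₁ sin(πx/1.772) e^{-λ₁t}.
Decay rate: λ₁ = 1.76π²/1.772² ≈ 5.532.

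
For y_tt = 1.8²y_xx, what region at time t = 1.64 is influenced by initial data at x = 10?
Domain of influence: [7.048, 12.952]. Data at x = 10 spreads outward at speed 1.8.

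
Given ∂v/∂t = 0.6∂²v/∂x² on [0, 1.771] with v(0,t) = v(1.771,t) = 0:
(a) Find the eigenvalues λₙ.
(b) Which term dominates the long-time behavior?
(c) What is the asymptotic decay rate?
Eigenvalues: λₙ = 0.6n²π²/1.771².
First three modes:
  n=1: λ₁ = 0.6π²/1.771² ≈ 1.888
  n=2: λ₂ = 2.4π²/1.771² ≈ 7.552 (4× faster decay)
  n=3: λ₃ = 5.4π²/1.771² ≈ 16.992 (9× faster decay)
As t → ∞, higher modes decay exponentially faster. The n=1 mode dominates: v ~ c₁ sin(πx/1.771) e^{-λ₁t}.
Decay rate: λ₁ = 0.6π²/1.771² ≈ 1.888.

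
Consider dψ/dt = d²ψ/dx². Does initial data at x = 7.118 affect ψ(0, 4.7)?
Yes, for any finite x. The heat equation has infinite propagation speed, so all initial data affects all points at any t > 0.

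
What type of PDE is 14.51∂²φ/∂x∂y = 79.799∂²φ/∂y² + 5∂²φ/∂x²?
Rewriting in standard form: -5∂²φ/∂x² + 14.51∂²φ/∂x∂y - 79.799∂²φ/∂y² = 0. With A = -5, B = 14.51, C = -79.799, the discriminant is -1385.4399. This is an elliptic PDE.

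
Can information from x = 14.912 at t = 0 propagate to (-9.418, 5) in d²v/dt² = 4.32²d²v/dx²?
No. The domain of dependence is [-31.018, 12.182], and 14.912 is outside this interval.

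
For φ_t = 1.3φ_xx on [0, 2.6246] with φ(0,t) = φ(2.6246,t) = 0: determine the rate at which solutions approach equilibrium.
Eigenvalues: λₙ = 1.3n²π²/2.6246².
First three modes:
  n=1: λ₁ = 1.3π²/2.6246² ≈ 1.863
  n=2: λ₂ = 5.2π²/2.6246² ≈ 7.45 (4× faster decay)
  n=3: λ₃ = 11.7π²/2.6246² ≈ 16.763 (9× faster decay)
As t → ∞, higher modes decay exponentially faster. The n=1 mode dominates: φ ~ c₁ sin(πx/2.6246) e^{-λ₁t}.
Decay rate: λ₁ = 1.3π²/2.6246² ≈ 1.863.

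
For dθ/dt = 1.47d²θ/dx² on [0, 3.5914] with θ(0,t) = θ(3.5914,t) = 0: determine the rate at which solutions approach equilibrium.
Eigenvalues: λₙ = 1.47n²π²/3.5914².
First three modes:
  n=1: λ₁ = 1.47π²/3.5914² ≈ 1.125
  n=2: λ₂ = 5.88π²/3.5914² ≈ 4.499 (4× faster decay)
  n=3: λ₃ = 13.23π²/3.5914² ≈ 10.124 (9× faster decay)
As t → ∞, higher modes decay exponentially faster. The n=1 mode dominates: θ ~ c₁ sin(πx/3.5914) e^{-λ₁t}.
Decay rate: λ₁ = 1.47π²/3.5914² ≈ 1.125.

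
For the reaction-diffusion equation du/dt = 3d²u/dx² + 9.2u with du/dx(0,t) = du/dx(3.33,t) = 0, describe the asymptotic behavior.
u grows unboundedly. With Neumann BCs the constant mode has diffusion eigenvalue 0, so any r > 0 makes it grow like e^(9.2t); solution grows exponentially.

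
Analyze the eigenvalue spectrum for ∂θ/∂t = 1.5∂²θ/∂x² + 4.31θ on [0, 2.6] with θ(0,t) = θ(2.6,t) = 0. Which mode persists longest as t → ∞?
Eigenvalues: λₙ = 1.5n²π²/2.6² - 4.31.
First three modes:
  n=1: λ₁ = 1.5π²/2.6² - 4.31 ≈ -2.12
  n=2: λ₂ = 6π²/2.6² - 4.31 ≈ 4.45
  n=3: λ₃ = 13.5π²/2.6² - 4.31 ≈ 15.4
Since 1.5π²/2.6² ≈ 2.19 < 4.31, λ₁ < 0.
The n=1 mode grows fastest (−λₙ is largest for n=1) → dominates.
Asymptotic: θ ~ c₁ sin(πx/2.6) e^{2.12t} (exponential growth at rate −λ₁ ≈ 2.12).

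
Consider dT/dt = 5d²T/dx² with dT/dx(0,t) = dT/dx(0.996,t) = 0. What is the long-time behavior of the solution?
As t → ∞, T → constant (steady state). Heat is conserved (no flux at boundaries); solution approaches the spatial average.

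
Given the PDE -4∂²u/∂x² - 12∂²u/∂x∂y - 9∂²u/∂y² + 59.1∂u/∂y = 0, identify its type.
The second-order coefficients are A = -4, B = -12, C = -9. Since B² - 4AC = 0 = 0, this is a parabolic PDE.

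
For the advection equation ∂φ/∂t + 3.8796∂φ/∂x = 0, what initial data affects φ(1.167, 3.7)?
A single point: x = -13.18752. The characteristic through (1.167, 3.7) is x - 3.8796t = const, so x = 1.167 - 3.8796·3.7 = -13.18752.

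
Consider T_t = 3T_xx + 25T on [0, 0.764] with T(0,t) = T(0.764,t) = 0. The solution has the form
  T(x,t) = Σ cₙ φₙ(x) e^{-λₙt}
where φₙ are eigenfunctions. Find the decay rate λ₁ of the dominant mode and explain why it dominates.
Eigenvalues: λₙ = 3n²π²/0.764² - 25.
First three modes:
  n=1: λ₁ = 3π²/0.764² - 25 ≈ 25.726
  n=2: λ₂ = 12π²/0.764² - 25 ≈ 177.906
  n=3: λ₃ = 27π²/0.764² - 25 ≈ 431.538
Since 3π²/0.764² ≈ 50.726 > 25, all λₙ > 0.
The n=1 mode decays slowest → dominates as t → ∞.
Asymptotic: T ~ c₁ sin(πx/0.764) e^{-λ₁t} with decay rate λ₁ ≈ 25.726.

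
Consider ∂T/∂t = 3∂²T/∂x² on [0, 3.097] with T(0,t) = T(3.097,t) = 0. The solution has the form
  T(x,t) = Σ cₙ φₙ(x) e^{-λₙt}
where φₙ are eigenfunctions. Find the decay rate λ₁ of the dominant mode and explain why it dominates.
Eigenvalues: λₙ = 3n²π²/3.097².
First three modes:
  n=1: λ₁ = 3π²/3.097² ≈ 3.087
  n=2: λ₂ = 12π²/3.097² ≈ 12.348 (4× faster decay)
  n=3: λ₃ = 27π²/3.097² ≈ 27.783 (9× faster decay)
As t → ∞, higher modes decay exponentially faster. The n=1 mode dominates: T ~ c₁ sin(πx/3.097) e^{-λ₁t}.
Decay rate: λ₁ = 3π²/3.097² ≈ 3.087.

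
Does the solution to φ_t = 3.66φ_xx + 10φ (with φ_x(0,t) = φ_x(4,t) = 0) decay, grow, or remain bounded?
φ grows unboundedly. With Neumann BCs the constant mode has diffusion eigenvalue 0, so any r > 0 makes it grow like e^(10t); solution grows exponentially.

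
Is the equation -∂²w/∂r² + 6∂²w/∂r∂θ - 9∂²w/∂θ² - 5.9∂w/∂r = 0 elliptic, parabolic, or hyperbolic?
Computing B² - 4AC with A = -1, B = 6, C = -9: discriminant = 0 (zero). Answer: parabolic.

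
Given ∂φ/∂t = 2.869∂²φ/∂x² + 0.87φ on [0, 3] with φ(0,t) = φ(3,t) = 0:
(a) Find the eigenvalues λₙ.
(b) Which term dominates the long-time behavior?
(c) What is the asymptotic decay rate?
Eigenvalues: λₙ = 2.869n²π²/3² - 0.87.
First three modes:
  n=1: λ₁ = 2.869π²/3² - 0.87 ≈ 2.276
  n=2: λ₂ = 11.476π²/3² - 0.87 ≈ 11.715
  n=3: λ₃ = 25.821π²/3² - 0.87 ≈ 27.446
Since 2.869π²/3² ≈ 3.146 > 0.87, all λₙ > 0.
The n=1 mode decays slowest → dominates as t → ∞.
Asymptotic: φ ~ c₁ sin(πx/3) e^{-λ₁t} with decay rate λ₁ ≈ 2.276.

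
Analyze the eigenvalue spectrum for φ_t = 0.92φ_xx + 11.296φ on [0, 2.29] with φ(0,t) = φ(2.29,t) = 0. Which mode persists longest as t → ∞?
Eigenvalues: λₙ = 0.92n²π²/2.29² - 11.296.
First three modes:
  n=1: λ₁ = 0.92π²/2.29² - 11.296 ≈ -9.565
  n=2: λ₂ = 3.68π²/2.29² - 11.296 ≈ -4.37
  n=3: λ₃ = 8.28π²/2.29² - 11.296 ≈ 4.287
Since 0.92π²/2.29² ≈ 1.731 < 11.296, λ₁ < 0.
The n=1 mode grows fastest (−λₙ is largest for n=1) → dominates.
Asymptotic: φ ~ c₁ sin(πx/2.29) e^{9.565t} (exponential growth at rate −λ₁ ≈ 9.565).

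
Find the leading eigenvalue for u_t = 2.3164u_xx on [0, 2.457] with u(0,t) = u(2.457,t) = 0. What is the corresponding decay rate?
Eigenvalues: λₙ = 2.3164n²π²/2.457².
First three modes:
  n=1: λ₁ = 2.3164π²/2.457² ≈ 3.787
  n=2: λ₂ = 9.2656π²/2.457² ≈ 15.148 (4× faster decay)
  n=3: λ₃ = 20.8476π²/2.457² ≈ 34.084 (9× faster decay)
As t → ∞, higher modes decay exponentially faster. The n=1 mode dominates: u ~ c₁ sin(πx/2.457) e^{-λ₁t}.
Decay rate: λ₁ = 2.3164π²/2.457² ≈ 3.787.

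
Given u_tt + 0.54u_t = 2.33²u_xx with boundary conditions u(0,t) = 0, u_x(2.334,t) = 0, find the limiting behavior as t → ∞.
u → 0. Damping (γ=0.54) dissipates energy; oscillations decay exponentially.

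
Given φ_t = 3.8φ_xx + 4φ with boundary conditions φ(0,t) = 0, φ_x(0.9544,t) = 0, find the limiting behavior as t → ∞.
φ → 0. Diffusion dominates reaction (r=4 < κπ²/(4L²)≈10.29); solution decays.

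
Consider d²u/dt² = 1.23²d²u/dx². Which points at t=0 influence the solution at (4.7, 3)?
Domain of dependence: [1.01, 8.39]. Signals travel at speed 1.23, so data within |x - 4.7| ≤ 1.23·3 = 3.69 can reach the point.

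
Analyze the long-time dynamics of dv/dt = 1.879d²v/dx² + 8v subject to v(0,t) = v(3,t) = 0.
Long-time behavior: v grows unboundedly. Reaction dominates diffusion (r=8 > κπ²/L²≈2.06); solution grows exponentially.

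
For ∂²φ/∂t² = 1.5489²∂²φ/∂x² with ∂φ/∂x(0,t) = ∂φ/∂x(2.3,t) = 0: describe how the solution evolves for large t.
φ oscillates about a mean that drifts linearly in t (generically unbounded; no decay). There is no damping, so the nonconstant modes persist as standing waves (energy conserved, no decay). But with Neumann conditions at both ends the constant mode has eigenvalue 0: the spatial mean M(t) of φ satisfies M'' = 0, so M(t) = M(0) + M'(0)·t. Unless the initial velocity has zero mean (∫φ_t(x,0)dx = 0), the solution grows linearly in t (unbounded, though not exponentially); if it does have zero mean, the solution stays bounded and simply oscillates.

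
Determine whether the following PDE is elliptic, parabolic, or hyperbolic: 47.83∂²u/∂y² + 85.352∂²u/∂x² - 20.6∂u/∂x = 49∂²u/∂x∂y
Rewriting in standard form: 85.352∂²u/∂x² - 49∂²u/∂x∂y + 47.83∂²u/∂y² - 20.6∂u/∂x = 0. Coefficients: A = 85.352, B = -49, C = 47.83. B² - 4AC = -13928.54464, which is negative, so the equation is elliptic.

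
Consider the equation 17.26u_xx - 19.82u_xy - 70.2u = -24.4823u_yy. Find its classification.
Rewriting in standard form: 17.26u_xx - 19.82u_xy + 24.4823u_yy - 70.2u = 0. Elliptic. (A = 17.26, B = -19.82, C = 24.4823 gives B² - 4AC = -1297.425592.)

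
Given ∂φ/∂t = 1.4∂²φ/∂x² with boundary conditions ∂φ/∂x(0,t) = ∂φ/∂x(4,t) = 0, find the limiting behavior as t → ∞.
φ → constant (steady state). Heat is conserved (no flux at boundaries); solution approaches the spatial average.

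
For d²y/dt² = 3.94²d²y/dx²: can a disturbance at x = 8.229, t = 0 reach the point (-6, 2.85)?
No. The domain of dependence is [-17.229, 5.229], and 8.229 is outside this interval.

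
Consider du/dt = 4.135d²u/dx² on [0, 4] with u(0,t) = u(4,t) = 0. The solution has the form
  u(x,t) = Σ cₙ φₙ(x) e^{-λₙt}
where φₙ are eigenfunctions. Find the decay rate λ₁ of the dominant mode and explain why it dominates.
Eigenvalues: λₙ = 4.135n²π²/4².
First three modes:
  n=1: λ₁ = 4.135π²/4² ≈ 2.551
  n=2: λ₂ = 16.54π²/4² ≈ 10.203 (4× faster decay)
  n=3: λ₃ = 37.215π²/4² ≈ 22.956 (9× faster decay)
As t → ∞, higher modes decay exponentially faster. The n=1 mode dominates: u ~ c₁ sin(πx/4) e^{-λ₁t}.
Decay rate: λ₁ = 4.135π²/4² ≈ 2.551.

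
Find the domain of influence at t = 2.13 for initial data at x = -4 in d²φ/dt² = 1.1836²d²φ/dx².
Domain of influence: [-6.521068, -1.478932]. Data at x = -4 spreads outward at speed 1.1836.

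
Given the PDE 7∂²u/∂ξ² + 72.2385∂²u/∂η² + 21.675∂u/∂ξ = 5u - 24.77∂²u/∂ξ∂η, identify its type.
Rewriting in standard form: 7∂²u/∂ξ² + 24.77∂²u/∂ξ∂η + 72.2385∂²u/∂η² + 21.675∂u/∂ξ - 5u = 0. The second-order coefficients are A = 7, B = 24.77, C = 72.2385. Since B² - 4AC = -1409.1251 < 0, this is an elliptic PDE.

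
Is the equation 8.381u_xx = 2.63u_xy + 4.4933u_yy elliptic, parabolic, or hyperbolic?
Rewriting in standard form: 8.381u_xx - 2.63u_xy - 4.4933u_yy = 0. Computing B² - 4AC with A = 8.381, B = -2.63, C = -4.4933: discriminant = 157.5502892 (positive). Answer: hyperbolic.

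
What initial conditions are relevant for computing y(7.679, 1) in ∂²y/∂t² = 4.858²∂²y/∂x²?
Domain of dependence: [2.821, 12.537]. Signals travel at speed 4.858, so data within |x - 7.679| ≤ 4.858·1 = 4.858 can reach the point.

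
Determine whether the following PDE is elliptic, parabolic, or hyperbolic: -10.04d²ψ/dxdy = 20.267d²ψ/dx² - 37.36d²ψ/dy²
Rewriting in standard form: -20.267d²ψ/dx² - 10.04d²ψ/dxdy + 37.36d²ψ/dy² = 0. Coefficients: A = -20.267, B = -10.04, C = 37.36. B² - 4AC = 3129.50208, which is positive, so the equation is hyperbolic.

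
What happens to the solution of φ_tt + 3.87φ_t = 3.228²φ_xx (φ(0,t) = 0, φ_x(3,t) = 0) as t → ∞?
φ → 0. Damping (γ=3.87) dissipates energy; oscillations decay exponentially.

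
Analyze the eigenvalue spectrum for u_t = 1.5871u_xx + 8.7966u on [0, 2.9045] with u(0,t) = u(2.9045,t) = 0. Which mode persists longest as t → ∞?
Eigenvalues: λₙ = 1.5871n²π²/2.9045² - 8.7966.
First three modes:
  n=1: λ₁ = 1.5871π²/2.9045² - 8.7966 ≈ -6.94
  n=2: λ₂ = 6.3484π²/2.9045² - 8.7966 ≈ -1.369
  n=3: λ₃ = 14.2839π²/2.9045² - 8.7966 ≈ 7.914
Since 1.5871π²/2.9045² ≈ 1.857 < 8.7966, λ₁ < 0.
The n=1 mode grows fastest (−λₙ is largest for n=1) → dominates.
Asymptotic: u ~ c₁ sin(πx/2.9045) e^{6.94t} (exponential growth at rate −λ₁ ≈ 6.94).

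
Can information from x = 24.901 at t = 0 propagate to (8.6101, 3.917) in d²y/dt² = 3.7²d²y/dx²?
No. The domain of dependence is [-5.8828, 23.103], and 24.901 is outside this interval.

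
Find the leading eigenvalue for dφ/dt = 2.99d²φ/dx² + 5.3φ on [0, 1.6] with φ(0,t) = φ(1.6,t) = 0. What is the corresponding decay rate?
Eigenvalues: λₙ = 2.99n²π²/1.6² - 5.3.
First three modes:
  n=1: λ₁ = 2.99π²/1.6² - 5.3 ≈ 6.227
  n=2: λ₂ = 11.96π²/1.6² - 5.3 ≈ 40.81
  n=3: λ₃ = 26.91π²/1.6² - 5.3 ≈ 98.447
Since 2.99π²/1.6² ≈ 11.527 > 5.3, all λₙ > 0.
The n=1 mode decays slowest → dominates as t → ∞.
Asymptotic: φ ~ c₁ sin(πx/1.6) e^{-λ₁t} with decay rate λ₁ ≈ 6.227.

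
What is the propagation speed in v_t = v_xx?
Infinite. The heat equation is parabolic, not hyperbolic, so disturbances propagate instantly.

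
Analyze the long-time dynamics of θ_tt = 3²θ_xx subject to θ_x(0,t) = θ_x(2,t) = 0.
Long-time behavior: θ oscillates about a mean that drifts linearly in t (generically unbounded; no decay). There is no damping, so the nonconstant modes persist as standing waves (energy conserved, no decay). But with Neumann conditions at both ends the constant mode has eigenvalue 0: the spatial mean M(t) of θ satisfies M'' = 0, so M(t) = M(0) + M'(0)·t. Unless the initial velocity has zero mean (∫θ_t(x,0)dx = 0), the solution grows linearly in t (unbounded, though not exponentially); if it does have zero mean, the solution stays bounded and simply oscillates.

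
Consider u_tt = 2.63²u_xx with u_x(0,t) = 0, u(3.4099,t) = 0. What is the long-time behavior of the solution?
As t → ∞, u oscillates (no decay). Energy is conserved; the solution oscillates indefinitely as standing waves.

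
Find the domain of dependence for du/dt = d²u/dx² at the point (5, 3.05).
The entire real line. The heat equation has infinite propagation speed: any initial disturbance instantly affects all points (though exponentially small far away).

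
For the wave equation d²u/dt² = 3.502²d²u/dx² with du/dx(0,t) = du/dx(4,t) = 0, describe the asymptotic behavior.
u oscillates about a mean that drifts linearly in t (generically unbounded; no decay). There is no damping, so the nonconstant modes persist as standing waves (energy conserved, no decay). But with Neumann conditions at both ends the constant mode has eigenvalue 0: the spatial mean M(t) of u satisfies M'' = 0, so M(t) = M(0) + M'(0)·t. Unless the initial velocity has zero mean (∫u_t(x,0)dx = 0), the solution grows linearly in t (unbounded, though not exponentially); if it does have zero mean, the solution stays bounded and simply oscillates.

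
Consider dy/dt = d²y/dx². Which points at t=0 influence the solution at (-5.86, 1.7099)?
The entire real line. The heat equation has infinite propagation speed: any initial disturbance instantly affects all points (though exponentially small far away).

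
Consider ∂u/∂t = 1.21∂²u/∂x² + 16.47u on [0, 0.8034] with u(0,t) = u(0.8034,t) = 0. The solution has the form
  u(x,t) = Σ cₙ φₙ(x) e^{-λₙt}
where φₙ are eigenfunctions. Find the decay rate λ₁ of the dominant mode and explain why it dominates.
Eigenvalues: λₙ = 1.21n²π²/0.8034² - 16.47.
First three modes:
  n=1: λ₁ = 1.21π²/0.8034² - 16.47 ≈ 2.032
  n=2: λ₂ = 4.84π²/0.8034² - 16.47 ≈ 57.538
  n=3: λ₃ = 10.89π²/0.8034² - 16.47 ≈ 150.049
Since 1.21π²/0.8034² ≈ 18.502 > 16.47, all λₙ > 0.
The n=1 mode decays slowest → dominates as t → ∞.
Asymptotic: u ~ c₁ sin(πx/0.8034) e^{-λ₁t} with decay rate λ₁ ≈ 2.032.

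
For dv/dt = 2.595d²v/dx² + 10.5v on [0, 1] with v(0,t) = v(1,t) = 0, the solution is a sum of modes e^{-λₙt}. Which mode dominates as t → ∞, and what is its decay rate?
Eigenvalues: λₙ = 2.595n²π²/1² - 10.5.
First three modes:
  n=1: λ₁ = 2.595π² - 10.5 ≈ 15.112
  n=2: λ₂ = 10.38π² - 10.5 ≈ 91.946
  n=3: λ₃ = 23.355π² - 10.5 ≈ 220.005
Since 2.595π² ≈ 25.612 > 10.5, all λₙ > 0.
The n=1 mode decays slowest → dominates as t → ∞.
Asymptotic: v ~ c₁ sin(πx/1) e^{-λ₁t} with decay rate λ₁ ≈ 15.112.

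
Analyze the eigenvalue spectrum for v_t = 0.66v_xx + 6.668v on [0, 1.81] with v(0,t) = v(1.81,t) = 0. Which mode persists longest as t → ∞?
Eigenvalues: λₙ = 0.66n²π²/1.81² - 6.668.
First three modes:
  n=1: λ₁ = 0.66π²/1.81² - 6.668 ≈ -4.68
  n=2: λ₂ = 2.64π²/1.81² - 6.668 ≈ 1.285
  n=3: λ₃ = 5.94π²/1.81² - 6.668 ≈ 11.227
Since 0.66π²/1.81² ≈ 1.988 < 6.668, λ₁ < 0.
The n=1 mode grows fastest (−λₙ is largest for n=1) → dominates.
Asymptotic: v ~ c₁ sin(πx/1.81) e^{4.68t} (exponential growth at rate −λ₁ ≈ 4.68).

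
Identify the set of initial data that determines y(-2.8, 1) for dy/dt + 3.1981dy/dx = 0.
A single point: x = -5.9981. The characteristic through (-2.8, 1) is x - 3.1981t = const, so x = -2.8 - 3.1981·1 = -5.9981.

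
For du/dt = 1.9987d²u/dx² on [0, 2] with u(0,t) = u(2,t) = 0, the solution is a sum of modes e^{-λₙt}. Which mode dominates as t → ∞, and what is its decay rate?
Eigenvalues: λₙ = 1.9987n²π²/2².
First three modes:
  n=1: λ₁ = 1.9987π²/2² ≈ 4.932
  n=2: λ₂ = 7.9948π²/2² ≈ 19.726 (4× faster decay)
  n=3: λ₃ = 17.9883π²/2² ≈ 44.384 (9× faster decay)
As t → ∞, higher modes decay exponentially faster. The n=1 mode dominates: u ~ c₁ sin(πx/2) e^{-λ₁t}.
Decay rate: λ₁ = 1.9987π²/2² ≈ 4.932.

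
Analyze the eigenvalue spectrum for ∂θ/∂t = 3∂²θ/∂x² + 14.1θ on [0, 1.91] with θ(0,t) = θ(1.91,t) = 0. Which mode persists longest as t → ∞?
Eigenvalues: λₙ = 3n²π²/1.91² - 14.1.
First three modes:
  n=1: λ₁ = 3π²/1.91² - 14.1 ≈ -5.984
  n=2: λ₂ = 12π²/1.91² - 14.1 ≈ 18.365
  n=3: λ₃ = 27π²/1.91² - 14.1 ≈ 58.946
Since 3π²/1.91² ≈ 8.116 < 14.1, λ₁ < 0.
The n=1 mode grows fastest (−λₙ is largest for n=1) → dominates.
Asymptotic: θ ~ c₁ sin(πx/1.91) e^{5.984t} (exponential growth at rate −λ₁ ≈ 5.984).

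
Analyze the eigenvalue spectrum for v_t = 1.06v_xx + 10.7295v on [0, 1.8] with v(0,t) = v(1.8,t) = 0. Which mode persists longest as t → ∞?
Eigenvalues: λₙ = 1.06n²π²/1.8² - 10.7295.
First three modes:
  n=1: λ₁ = 1.06π²/1.8² - 10.7295 ≈ -7.501
  n=2: λ₂ = 4.24π²/1.8² - 10.7295 ≈ 2.186
  n=3: λ₃ = 9.54π²/1.8² - 10.7295 ≈ 18.331
Since 1.06π²/1.8² ≈ 3.229 < 10.7295, λ₁ < 0.
The n=1 mode grows fastest (−λₙ is largest for n=1) → dominates.
Asymptotic: v ~ c₁ sin(πx/1.8) e^{7.501t} (exponential growth at rate −λ₁ ≈ 7.501).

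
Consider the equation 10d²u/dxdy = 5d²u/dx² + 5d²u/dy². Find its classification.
Rewriting in standard form: -5d²u/dx² + 10d²u/dxdy - 5d²u/dy² = 0. Parabolic. (A = -5, B = 10, C = -5 gives B² - 4AC = 0.)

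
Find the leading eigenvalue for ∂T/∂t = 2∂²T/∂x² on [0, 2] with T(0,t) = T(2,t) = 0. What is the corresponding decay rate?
Eigenvalues: λₙ = 2n²π²/2².
First three modes:
  n=1: λ₁ = 2π²/2² ≈ 4.935
  n=2: λ₂ = 8π²/2² ≈ 19.739 (4× faster decay)
  n=3: λ₃ = 18π²/2² ≈ 44.413 (9× faster decay)
As t → ∞, higher modes decay exponentially faster. The n=1 mode dominates: T ~ c₁ sin(πx/2) e^{-λ₁t}.
Decay rate: λ₁ = 2π²/2² ≈ 4.935.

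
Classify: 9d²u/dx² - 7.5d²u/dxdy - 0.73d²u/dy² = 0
Hyperbolic (discriminant = 82.53).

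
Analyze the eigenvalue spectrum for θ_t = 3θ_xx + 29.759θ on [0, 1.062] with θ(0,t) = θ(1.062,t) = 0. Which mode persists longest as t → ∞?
Eigenvalues: λₙ = 3n²π²/1.062² - 29.759.
First three modes:
  n=1: λ₁ = 3π²/1.062² - 29.759 ≈ -3.506
  n=2: λ₂ = 12π²/1.062² - 29.759 ≈ 75.251
  n=3: λ₃ = 27π²/1.062² - 29.759 ≈ 206.514
Since 3π²/1.062² ≈ 26.253 < 29.759, λ₁ < 0.
The n=1 mode grows fastest (−λₙ is largest for n=1) → dominates.
Asymptotic: θ ~ c₁ sin(πx/1.062) e^{3.506t} (exponential growth at rate −λ₁ ≈ 3.506).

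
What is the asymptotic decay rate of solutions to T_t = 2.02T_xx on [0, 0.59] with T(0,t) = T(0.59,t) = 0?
Eigenvalues: λₙ = 2.02n²π²/0.59².
First three modes:
  n=1: λ₁ = 2.02π²/0.59² ≈ 57.273
  n=2: λ₂ = 8.08π²/0.59² ≈ 229.091 (4× faster decay)
  n=3: λ₃ = 18.18π²/0.59² ≈ 515.454 (9× faster decay)
As t → ∞, higher modes decay exponentially faster. The n=1 mode dominates: T ~ c₁ sin(πx/0.59) e^{-λ₁t}.
Decay rate: λ₁ = 2.02π²/0.59² ≈ 57.273.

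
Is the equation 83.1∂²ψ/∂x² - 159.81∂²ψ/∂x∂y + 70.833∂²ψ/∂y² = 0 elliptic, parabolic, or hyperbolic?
Computing B² - 4AC with A = 83.1, B = -159.81, C = 70.833: discriminant = 1994.3469 (positive). Answer: hyperbolic.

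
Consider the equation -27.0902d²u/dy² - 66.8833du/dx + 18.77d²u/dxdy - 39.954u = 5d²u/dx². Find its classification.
Rewriting in standard form: -5d²u/dx² + 18.77d²u/dxdy - 27.0902d²u/dy² - 66.8833du/dx - 39.954u = 0. Elliptic. (A = -5, B = 18.77, C = -27.0902 gives B² - 4AC = -189.4911.)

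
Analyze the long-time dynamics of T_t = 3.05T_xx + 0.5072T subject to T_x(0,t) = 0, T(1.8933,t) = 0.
Long-time behavior: T → 0. Diffusion dominates reaction (r=0.5072 < κπ²/(4L²)≈2.1); solution decays.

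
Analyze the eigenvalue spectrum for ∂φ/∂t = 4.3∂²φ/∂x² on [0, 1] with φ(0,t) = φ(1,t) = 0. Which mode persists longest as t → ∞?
Eigenvalues: λₙ = 4.3n²π².
First three modes:
  n=1: λ₁ = 4.3π² ≈ 42.439
  n=2: λ₂ = 17.2π² ≈ 169.757 (4× faster decay)
  n=3: λ₃ = 38.7π² ≈ 381.954 (9× faster decay)
As t → ∞, higher modes decay exponentially faster. The n=1 mode dominates: φ ~ c₁ sin(πx) e^{-λ₁t}.
Decay rate: λ₁ = 4.3π² ≈ 42.439.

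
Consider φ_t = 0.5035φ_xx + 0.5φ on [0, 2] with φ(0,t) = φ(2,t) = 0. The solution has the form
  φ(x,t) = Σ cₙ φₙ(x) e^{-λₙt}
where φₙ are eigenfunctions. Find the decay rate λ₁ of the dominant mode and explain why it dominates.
Eigenvalues: λₙ = 0.5035n²π²/2² - 0.5.
First three modes:
  n=1: λ₁ = 0.5035π²/2² - 0.5 ≈ 0.742
  n=2: λ₂ = 2.014π²/2² - 0.5 ≈ 4.469
  n=3: λ₃ = 4.5315π²/2² - 0.5 ≈ 10.681
Since 0.5035π²/2² ≈ 1.242 > 0.5, all λₙ > 0.
The n=1 mode decays slowest → dominates as t → ∞.
Asymptotic: φ ~ c₁ sin(πx/2) e^{-λ₁t} with decay rate λ₁ ≈ 0.742.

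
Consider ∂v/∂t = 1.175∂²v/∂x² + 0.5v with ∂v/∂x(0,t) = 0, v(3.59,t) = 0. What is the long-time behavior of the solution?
As t → ∞, v grows unboundedly. Reaction dominates diffusion (r=0.5 > κπ²/(4L²)≈0.22); solution grows exponentially.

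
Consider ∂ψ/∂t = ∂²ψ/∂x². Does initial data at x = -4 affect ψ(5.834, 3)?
Yes, for any finite x. The heat equation has infinite propagation speed, so all initial data affects all points at any t > 0.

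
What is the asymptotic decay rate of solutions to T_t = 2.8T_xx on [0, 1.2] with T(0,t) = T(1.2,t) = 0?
Eigenvalues: λₙ = 2.8n²π²/1.2².
First three modes:
  n=1: λ₁ = 2.8π²/1.2² ≈ 19.191
  n=2: λ₂ = 11.2π²/1.2² ≈ 76.764 (4× faster decay)
  n=3: λ₃ = 25.2π²/1.2² ≈ 172.718 (9× faster decay)
As t → ∞, higher modes decay exponentially faster. The n=1 mode dominates: T ~ c₁ sin(πx/1.2) e^{-λ₁t}.
Decay rate: λ₁ = 2.8π²/1.2² ≈ 19.191.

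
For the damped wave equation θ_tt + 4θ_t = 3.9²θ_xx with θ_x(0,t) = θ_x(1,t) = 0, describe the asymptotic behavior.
θ → constant (steady state). Damping (γ=4) dissipates the nonconstant modes; with Neumann BCs the spatial average obeys M''+γM'=0 and tends to a finite limit.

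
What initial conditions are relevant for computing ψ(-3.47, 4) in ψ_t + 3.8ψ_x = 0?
A single point: x = -18.67. The characteristic through (-3.47, 4) is x - 3.8t = const, so x = -3.47 - 3.8·4 = -18.67.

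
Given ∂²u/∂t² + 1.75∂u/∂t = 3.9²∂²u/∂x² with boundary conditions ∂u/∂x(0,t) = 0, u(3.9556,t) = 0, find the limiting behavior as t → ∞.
u → 0. Damping (γ=1.75) dissipates energy; oscillations decay exponentially.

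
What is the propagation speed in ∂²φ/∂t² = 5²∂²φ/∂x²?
Speed = 5. Information travels along characteristics x = x₀ ± 5t.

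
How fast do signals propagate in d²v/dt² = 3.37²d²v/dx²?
Speed = 3.37. Information travels along characteristics x = x₀ ± 3.37t.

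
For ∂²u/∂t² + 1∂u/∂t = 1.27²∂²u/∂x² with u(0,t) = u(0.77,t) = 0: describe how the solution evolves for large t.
u → 0. Damping (γ=1) dissipates energy; oscillations decay exponentially.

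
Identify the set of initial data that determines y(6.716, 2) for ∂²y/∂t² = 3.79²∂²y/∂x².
Domain of dependence: [-0.864, 14.296]. Signals travel at speed 3.79, so data within |x - 6.716| ≤ 3.79·2 = 7.58 can reach the point.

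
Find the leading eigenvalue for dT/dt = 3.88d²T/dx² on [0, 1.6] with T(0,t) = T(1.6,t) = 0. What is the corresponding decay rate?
Eigenvalues: λₙ = 3.88n²π²/1.6².
First three modes:
  n=1: λ₁ = 3.88π²/1.6² ≈ 14.959
  n=2: λ₂ = 15.52π²/1.6² ≈ 59.834 (4× faster decay)
  n=3: λ₃ = 34.92π²/1.6² ≈ 134.628 (9× faster decay)
As t → ∞, higher modes decay exponentially faster. The n=1 mode dominates: T ~ c₁ sin(πx/1.6) e^{-λ₁t}.
Decay rate: λ₁ = 3.88π²/1.6² ≈ 14.959.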